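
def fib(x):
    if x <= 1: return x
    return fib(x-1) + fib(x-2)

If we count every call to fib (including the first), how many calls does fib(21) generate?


Let C(n) = total calls for fib(n)
C(0) = 1, C(1) = 1
C(2) = 1 + C(1) + C(0) = 1 + 1 + 1 = 3
C(3) = 1 + C(2) + C(1) = 1 + 3 + 1 = 5
C(4) = 1 + C(3) + C(2) = 1 + 5 + 3 = 9
C(5) = 1 + C(4) + C(3) = 1 + 9 + 5 = 15
C(6) = 1 + C(5) + C(4) = 1 + 15 + 9 = 25
C(7) = 1 + C(6) + C(5) = 1 + 25 + 15 = 41
C(8) = 1 + C(7) + C(6) = 1 + 41 + 25 = 67
C(9) = 1 + C(8) + C(7) = 1 + 67 + 41 = 109
C(10) = 1 + C(9) + C(8) = 1 + 109 + 67 = 177
C(11) = 1 + C(10) + C(9) = 1 + 177 + 109 = 287
C(12) = 1 + C(11) + C(10) = 1 + 287 + 177 = 465
C(13) = 1 + C(12) + C(11) = 1 + 465 + 287 = 753
C(14) = 1 + C(13) + C(12) = 1 + 753 + 465 = 1219
C(15) = 1 + C(14) + C(13) = 1 + 1219 + 753 = 1973
C(16) = 1 + C(15) + C(14) = 1 + 1973 + 1219 = 3193
C(17) = 1 + C(16) + C(15) = 1 + 3193 + 1973 = 5167
C(18) = 1 + C(17) + C(16) = 1 + 5167 + 3193 = 8361
C(19) = 1 + C(18) + C(17) = 1 + 8361 + 5167 = 13529
C(20) = 1 + C(19) + C(18) = 1 + 13529 + 8361 = 21891
C(21) = 1 + C(20) + C(19) = 1 + 21891 + 13529 = 35421

35421


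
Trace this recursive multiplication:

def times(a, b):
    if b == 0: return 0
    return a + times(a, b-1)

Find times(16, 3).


times(16, 3) = 16 + times(16, 2)
times(16, 2) = 16 + times(16, 1)
times(16, 1) = 16 + times(16, 0)
times(16, 0) = 0  (base case)
Total: 16 + 16 + 16 + 0 = 48

48


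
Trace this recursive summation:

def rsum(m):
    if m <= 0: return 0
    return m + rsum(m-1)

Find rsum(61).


rsum(61)
= 61 + 60 + 59 + 58 + 57 + 56 + 55 + 54 + 53 + 52 + 51 + 50 + 49 + 48 + 47 + 46 + 45 + 44 + 43 + 42 + 41 + 40 + 39 + 38 + 37 + 36 + 35 + 34 + 33 + 32 + 31 + 30 + 29 + 28 + 27 + 26 + 25 + 24 + 23 + 22 + 21 + 20 + 19 + 18 + 17 + 16 + 15 + 14 + 13 + 12 + 11 + 10 + 9 + 8 + 7 + 6 + 5 + 4 + 3 + 2 + 1 + rsum(0)
= 61 + 60 + 59 + 58 + 57 + 56 + 55 + 54 + 53 + 52 + 51 + 50 + 49 + 48 + 47 + 46 + 45 + 44 + 43 + 42 + 41 + 40 + 39 + 38 + 37 + 36 + 35 + 34 + 33 + 32 + 31 + 30 + 29 + 28 + 27 + 26 + 25 + 24 + 23 + 22 + 21 + 20 + 19 + 18 + 17 + 16 + 15 + 14 + 13 + 12 + 11 + 10 + 9 + 8 + 7 + 6 + 5 + 4 + 3 + 2 + 1 + 0
= 1891

1891


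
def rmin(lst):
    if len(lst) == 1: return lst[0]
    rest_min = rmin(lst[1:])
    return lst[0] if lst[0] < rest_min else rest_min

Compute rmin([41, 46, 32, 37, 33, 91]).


rmin([41, 46, 32, 37, 33, 91]): compare 41 with rmin([46, 32, 37, 33, 91])
rmin([46, 32, 37, 33, 91]): compare 46 with rmin([32, 37, 33, 91])
rmin([32, 37, 33, 91]): compare 32 with rmin([37, 33, 91])
rmin([37, 33, 91]): compare 37 with rmin([33, 91])
rmin([33, 91]): compare 33 with rmin([91])
rmin([91]) = 91  (base case)
Compare 33 with 91 -> 33
Compare 37 with 33 -> 33
Compare 32 with 33 -> 32
Compare 46 with 32 -> 32
Compare 41 with 32 -> 32

32


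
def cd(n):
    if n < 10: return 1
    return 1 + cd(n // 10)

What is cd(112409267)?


cd(112409267) = 1 + cd(11240926)
cd(11240926) = 1 + cd(1124092)
cd(1124092) = 1 + cd(112409)
cd(112409) = 1 + cd(11240)
cd(11240) = 1 + cd(1124)
cd(1124) = 1 + cd(112)
cd(112) = 1 + cd(11)
cd(11) = 1 + cd(1)
cd(1) = 1  (base case: 1 < 10)
Unwinding: 1 + 1 + 1 + 1 + 1 + 1 + 1 + 1 + 1 = 9

9


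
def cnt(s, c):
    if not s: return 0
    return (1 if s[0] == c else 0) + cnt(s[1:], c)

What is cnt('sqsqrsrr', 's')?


s[0]='s' == 's' -> 1
s[0]='q' != 's' -> 0
s[0]='s' == 's' -> 1
s[0]='q' != 's' -> 0
s[0]='r' != 's' -> 0
s[0]='s' == 's' -> 1
s[0]='r' != 's' -> 0
s[0]='r' != 's' -> 0
Sum: 1 + 0 + 1 + 0 + 0 + 1 + 0 + 0 = 3

3


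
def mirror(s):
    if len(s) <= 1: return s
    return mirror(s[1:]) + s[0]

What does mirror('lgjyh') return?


mirror('lgjyh') = mirror('gjyh') + 'l'
mirror('gjyh') = mirror('jyh') + 'g'
mirror('jyh') = mirror('yh') + 'j'
mirror('yh') = mirror('h') + 'y'
mirror('h') = 'h'  (base case)
Concatenating: 'h' + 'y' + 'j' + 'g' + 'l' = 'hyjgl'

hyjgl


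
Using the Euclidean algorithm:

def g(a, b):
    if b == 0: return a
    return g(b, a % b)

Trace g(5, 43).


g(5, 43) = g(43, 5)
g(43, 5) = g(5, 3)
g(5, 3) = g(3, 2)
g(3, 2) = g(2, 1)
g(2, 1) = g(1, 0)
g(1, 0) = 1  (base case)

1


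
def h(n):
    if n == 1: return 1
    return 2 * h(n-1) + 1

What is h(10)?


h(10) = 2 * h(9) + 1
h(9) = 2 * h(8) + 1
h(8) = 2 * h(7) + 1
h(7) = 2 * h(6) + 1
h(6) = 2 * h(5) + 1
h(5) = 2 * h(4) + 1
h(4) = 2 * h(3) + 1
h(3) = 2 * h(2) + 1
h(2) = 2 * h(1) + 1
h(1) = 1  (base case)
h(2) = 2 * 1 + 1 = 3
h(3) = 2 * 3 + 1 = 7
h(4) = 2 * 7 + 1 = 15
h(5) = 2 * 15 + 1 = 31
h(6) = 2 * 31 + 1 = 63
h(7) = 2 * 63 + 1 = 127
h(8) = 2 * 127 + 1 = 255
h(9) = 2 * 255 + 1 = 511
h(10) = 2 * 511 + 1 = 1023

1023


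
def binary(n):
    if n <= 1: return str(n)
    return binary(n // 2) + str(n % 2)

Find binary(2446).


binary(2446) = binary(1223) + '0'
binary(1223) = binary(611) + '1'
binary(611) = binary(305) + '1'
binary(305) = binary(152) + '1'
binary(152) = binary(76) + '0'
binary(76) = binary(38) + '0'
binary(38) = binary(19) + '0'
binary(19) = binary(9) + '1'
binary(9) = binary(4) + '1'
binary(4) = binary(2) + '0'
binary(2) = binary(1) + '0'
binary(1) = '1'  (base case)
Concatenating: '1' + '0' + '0' + '1' + '1' + '0' + '0' + '0' + '1' + '1' + '1' + '0' = '100110001110'

100110001110


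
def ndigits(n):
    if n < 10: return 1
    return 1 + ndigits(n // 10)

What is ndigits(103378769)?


ndigits(103378769) = 1 + ndigits(10337876)
ndigits(10337876) = 1 + ndigits(1033787)
ndigits(1033787) = 1 + ndigits(103378)
ndigits(103378) = 1 + ndigits(10337)
ndigits(10337) = 1 + ndigits(1033)
ndigits(1033) = 1 + ndigits(103)
ndigits(103) = 1 + ndigits(10)
ndigits(10) = 1 + ndigits(1)
ndigits(1) = 1  (base case: 1 < 10)
Unwinding: 1 + 1 + 1 + 1 + 1 + 1 + 1 + 1 + 1 = 9

9


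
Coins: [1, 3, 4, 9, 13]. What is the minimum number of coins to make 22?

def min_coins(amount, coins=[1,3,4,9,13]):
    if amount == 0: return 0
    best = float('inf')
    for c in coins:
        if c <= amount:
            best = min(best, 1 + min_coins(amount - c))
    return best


Building up with DP:
min_coins(0) = 0
min_coins(1) = min(1+min_coins(0)=1+0=1) = 1
min_coins(2) = min(1+min_coins(1)=1+1=2) = 2
min_coins(3) = min(1+min_coins(2)=1+2=3, 1+min_coins(0)=1+0=1) = 1
min_coins(4) = min(1+min_coins(3)=1+1=2, 1+min_coins(1)=1+1=2, 1+min_coins(0)=1+0=1) = 1
min_coins(5) = min(1+min_coins(4)=1+1=2, 1+min_coins(2)=1+2=3, 1+min_coins(1)=1+1=2) = 2
min_coins(6) = min(1+min_coins(5)=1+2=3, 1+min_coins(3)=1+1=2, 1+min_coins(2)=1+2=3) = 2
min_coins(7) = min(1+min_coins(6)=1+2=3, 1+min_coins(4)=1+1=2, 1+min_coins(3)=1+1=2) = 2
min_coins(8) = min(1+min_coins(7)=1+2=3, 1+min_coins(5)=1+2=3, 1+min_coins(4)=1+1=2) = 2
min_coins(9) = min(1+min_coins(8)=1+2=3, 1+min_coins(6)=1+2=3, 1+min_coins(5)=1+2=3, 1+min_coins(0)=1+0=1) = 1
min_coins(10) = min(1+min_coins(9)=1+1=2, 1+min_coins(7)=1+2=3, 1+min_coins(6)=1+2=3, 1+min_coins(1)=1+1=2) = 2
min_coins(11) = min(1+min_coins(10)=1+2=3, 1+min_coins(8)=1+2=3, 1+min_coins(7)=1+2=3, 1+min_coins(2)=1+2=3) = 3
min_coins(12) = min(1+min_coins(11)=1+3=4, 1+min_coins(9)=1+1=2, 1+min_coins(8)=1+2=3, 1+min_coins(3)=1+1=2) = 2
min_coins(13) = min(1+min_coins(12)=1+2=3, 1+min_coins(10)=1+2=3, 1+min_coins(9)=1+1=2, 1+min_coins(4)=1+1=2, 1+min_coins(0)=1+0=1) = 1
min_coins(14) = min(1+min_coins(13)=1+1=2, 1+min_coins(11)=1+3=4, 1+min_coins(10)=1+2=3, 1+min_coins(5)=1+2=3, 1+min_coins(1)=1+1=2) = 2
min_coins(15) = min(1+min_coins(14)=1+2=3, 1+min_coins(12)=1+2=3, 1+min_coins(11)=1+3=4, 1+min_coins(6)=1+2=3, 1+min_coins(2)=1+2=3) = 3
min_coins(16) = min(1+min_coins(15)=1+3=4, 1+min_coins(13)=1+1=2, 1+min_coins(12)=1+2=3, 1+min_coins(7)=1+2=3, 1+min_coins(3)=1+1=2) = 2
min_coins(17) = min(1+min_coins(16)=1+2=3, 1+min_coins(14)=1+2=3, 1+min_coins(13)=1+1=2, 1+min_coins(8)=1+2=3, 1+min_coins(4)=1+1=2) = 2
min_coins(18) = min(1+min_coins(17)=1+2=3, 1+min_coins(15)=1+3=4, 1+min_coins(14)=1+2=3, 1+min_coins(9)=1+1=2, 1+min_coins(5)=1+2=3) = 2
min_coins(19) = min(1+min_coins(18)=1+2=3, 1+min_coins(16)=1+2=3, 1+min_coins(15)=1+3=4, 1+min_coins(10)=1+2=3, 1+min_coins(6)=1+2=3) = 3
min_coins(20) = min(1+min_coins(19)=1+3=4, 1+min_coins(17)=1+2=3, 1+min_coins(16)=1+2=3, 1+min_coins(11)=1+3=4, 1+min_coins(7)=1+2=3) = 3
min_coins(21) = min(1+min_coins(20)=1+3=4, 1+min_coins(18)=1+2=3, 1+min_coins(17)=1+2=3, 1+min_coins(12)=1+2=3, 1+min_coins(8)=1+2=3) = 3
min_coins(22) = min(1+min_coins(21)=1+3=4, 1+min_coins(19)=1+3=4, 1+min_coins(18)=1+2=3, 1+min_coins(13)=1+1=2, 1+min_coins(9)=1+1=2) = 2

2


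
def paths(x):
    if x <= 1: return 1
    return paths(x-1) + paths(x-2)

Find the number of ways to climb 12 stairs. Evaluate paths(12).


Building up from base cases:
paths(0) = 1
paths(1) = 1
paths(2) = paths(1) + paths(0) = 1 + 1 = 2
paths(3) = paths(2) + paths(1) = 2 + 1 = 3
paths(4) = paths(3) + paths(2) = 3 + 2 = 5
paths(5) = paths(4) + paths(3) = 5 + 3 = 8
paths(6) = paths(5) + paths(4) = 8 + 5 = 13
paths(7) = paths(6) + paths(5) = 13 + 8 = 21
paths(8) = paths(7) + paths(6) = 21 + 13 = 34
paths(9) = paths(8) + paths(7) = 34 + 21 = 55
paths(10) = paths(9) + paths(8) = 55 + 34 = 89
paths(11) = paths(10) + paths(9) = 89 + 55 = 144
paths(12) = paths(11) + paths(10) = 144 + 89 = 233

233


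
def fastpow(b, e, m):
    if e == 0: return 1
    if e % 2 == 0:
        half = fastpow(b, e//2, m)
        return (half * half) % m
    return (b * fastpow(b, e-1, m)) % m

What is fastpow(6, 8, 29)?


fastpow(6, 8, 29): e is even, compute fastpow(6, 4, 29)
  fastpow(6, 4, 29): e is even, compute fastpow(6, 2, 29)
    fastpow(6, 2, 29): e is even, compute fastpow(6, 1, 29)
      fastpow(6, 1, 29): e is odd, compute fastpow(6, 0, 29)
        fastpow(6, 0, 29) = 1
      (6 * 1) % 29 = 6
    half=6, (6*6) % 29 = 7
  half=7, (7*7) % 29 = 20
half=20, (20*20) % 29 = 23

23


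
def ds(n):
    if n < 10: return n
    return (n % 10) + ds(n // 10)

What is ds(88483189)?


ds(88483189) = 9 + ds(8848318)
ds(8848318) = 8 + ds(884831)
ds(884831) = 1 + ds(88483)
ds(88483) = 3 + ds(8848)
ds(8848) = 8 + ds(884)
ds(884) = 4 + ds(88)
ds(88) = 8 + ds(8)
ds(8) = 8  (base case)
Total: 9 + 8 + 1 + 3 + 8 + 4 + 8 + 8 = 49

49


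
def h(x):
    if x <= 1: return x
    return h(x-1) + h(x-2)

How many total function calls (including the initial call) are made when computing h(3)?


Let C(n) = total calls for h(n)
C(0) = 1, C(1) = 1
C(2) = 1 + C(1) + C(0) = 1 + 1 + 1 = 3
C(3) = 1 + C(2) + C(1) = 1 + 3 + 1 = 5

5


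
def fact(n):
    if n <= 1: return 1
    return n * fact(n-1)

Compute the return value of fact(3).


fact(3)
= 3 * fact(2)
= 3 * 2 * fact(1)
= 3 * 2 * 1
= 6

6


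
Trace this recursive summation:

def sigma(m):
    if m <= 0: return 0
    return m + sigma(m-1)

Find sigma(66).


sigma(66)
= 66 + 65 + 64 + 63 + 62 + 61 + 60 + 59 + 58 + 57 + 56 + 55 + 54 + 53 + 52 + 51 + 50 + 49 + 48 + 47 + 46 + 45 + 44 + 43 + 42 + 41 + 40 + 39 + 38 + 37 + 36 + 35 + 34 + 33 + 32 + 31 + 30 + 29 + 28 + 27 + 26 + 25 + 24 + 23 + 22 + 21 + 20 + 19 + 18 + 17 + 16 + 15 + 14 + 13 + 12 + 11 + 10 + 9 + 8 + 7 + 6 + 5 + 4 + 3 + 2 + 1 + sigma(0)
= 66 + 65 + 64 + 63 + 62 + 61 + 60 + 59 + 58 + 57 + 56 + 55 + 54 + 53 + 52 + 51 + 50 + 49 + 48 + 47 + 46 + 45 + 44 + 43 + 42 + 41 + 40 + 39 + 38 + 37 + 36 + 35 + 34 + 33 + 32 + 31 + 30 + 29 + 28 + 27 + 26 + 25 + 24 + 23 + 22 + 21 + 20 + 19 + 18 + 17 + 16 + 15 + 14 + 13 + 12 + 11 + 10 + 9 + 8 + 7 + 6 + 5 + 4 + 3 + 2 + 1 + 0
= 2211

2211


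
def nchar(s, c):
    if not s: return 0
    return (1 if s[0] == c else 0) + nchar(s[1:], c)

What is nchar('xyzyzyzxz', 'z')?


s[0]='x' != 'z' -> 0
s[0]='y' != 'z' -> 0
s[0]='z' == 'z' -> 1
s[0]='y' != 'z' -> 0
s[0]='z' == 'z' -> 1
s[0]='y' != 'z' -> 0
s[0]='z' == 'z' -> 1
s[0]='x' != 'z' -> 0
s[0]='z' == 'z' -> 1
Sum: 0 + 0 + 1 + 0 + 1 + 0 + 1 + 0 + 1 = 4

4


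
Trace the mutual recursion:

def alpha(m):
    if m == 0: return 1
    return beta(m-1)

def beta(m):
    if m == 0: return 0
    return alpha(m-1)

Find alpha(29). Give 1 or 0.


alpha(29) = beta(28)
beta(28) = alpha(27)
alpha(27) = beta(26)
beta(26) = alpha(25)
alpha(25) = beta(24)
beta(24) = alpha(23)
alpha(23) = beta(22)
beta(22) = alpha(21)
alpha(21) = beta(20)
beta(20) = alpha(19)
alpha(19) = beta(18)
beta(18) = alpha(17)
alpha(17) = beta(16)
beta(16) = alpha(15)
alpha(15) = beta(14)
beta(14) = alpha(13)
alpha(13) = beta(12)
beta(12) = alpha(11)
alpha(11) = beta(10)
beta(10) = alpha(9)
alpha(9) = beta(8)
beta(8) = alpha(7)
alpha(7) = beta(6)
beta(6) = alpha(5)
alpha(5) = beta(4)
beta(4) = alpha(3)
alpha(3) = beta(2)
beta(2) = alpha(1)
alpha(1) = beta(0)
beta(0) = 0  (base case)
Result: 0

0


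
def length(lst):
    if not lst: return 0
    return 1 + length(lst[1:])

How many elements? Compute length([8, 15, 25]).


length([8, 15, 25]) = 1 + length([15, 25])
length([15, 25]) = 1 + length([25])
length([25]) = 1 + length([])
length([]) = 0  (base case)
Unwinding: 1 + 1 + 1 + 0 = 3

3


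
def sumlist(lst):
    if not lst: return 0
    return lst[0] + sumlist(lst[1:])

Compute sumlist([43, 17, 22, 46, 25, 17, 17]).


sumlist([43, 17, 22, 46, 25, 17, 17]) = 43 + sumlist([17, 22, 46, 25, 17, 17])
sumlist([17, 22, 46, 25, 17, 17]) = 17 + sumlist([22, 46, 25, 17, 17])
sumlist([22, 46, 25, 17, 17]) = 22 + sumlist([46, 25, 17, 17])
sumlist([46, 25, 17, 17]) = 46 + sumlist([25, 17, 17])
sumlist([25, 17, 17]) = 25 + sumlist([17, 17])
sumlist([17, 17]) = 17 + sumlist([17])
sumlist([17]) = 17 + sumlist([])
sumlist([]) = 0  (base case)
Total: 43 + 17 + 22 + 46 + 25 + 17 + 17 + 0 = 187

187


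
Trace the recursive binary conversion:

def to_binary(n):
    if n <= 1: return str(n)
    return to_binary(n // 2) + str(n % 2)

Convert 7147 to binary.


to_binary(7147) = to_binary(3573) + '1'
to_binary(3573) = to_binary(1786) + '1'
to_binary(1786) = to_binary(893) + '0'
to_binary(893) = to_binary(446) + '1'
to_binary(446) = to_binary(223) + '0'
to_binary(223) = to_binary(111) + '1'
to_binary(111) = to_binary(55) + '1'
to_binary(55) = to_binary(27) + '1'
to_binary(27) = to_binary(13) + '1'
to_binary(13) = to_binary(6) + '1'
to_binary(6) = to_binary(3) + '0'
to_binary(3) = to_binary(1) + '1'
to_binary(1) = '1'  (base case)
Concatenating: '1' + '1' + '0' + '1' + '1' + '1' + '1' + '1' + '0' + '1' + '0' + '1' + '1' = '1101111101011'

1101111101011


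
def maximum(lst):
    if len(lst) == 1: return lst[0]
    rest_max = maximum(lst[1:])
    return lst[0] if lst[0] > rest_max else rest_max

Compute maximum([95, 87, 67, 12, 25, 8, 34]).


maximum([95, 87, 67, 12, 25, 8, 34]): compare 95 with maximum([87, 67, 12, 25, 8, 34])
maximum([87, 67, 12, 25, 8, 34]): compare 87 with maximum([67, 12, 25, 8, 34])
maximum([67, 12, 25, 8, 34]): compare 67 with maximum([12, 25, 8, 34])
maximum([12, 25, 8, 34]): compare 12 with maximum([25, 8, 34])
maximum([25, 8, 34]): compare 25 with maximum([8, 34])
maximum([8, 34]): compare 8 with maximum([34])
maximum([34]) = 34  (base case)
Compare 8 with 34 -> 34
Compare 25 with 34 -> 34
Compare 12 with 34 -> 34
Compare 67 with 34 -> 67
Compare 87 with 67 -> 87
Compare 95 with 87 -> 95

95


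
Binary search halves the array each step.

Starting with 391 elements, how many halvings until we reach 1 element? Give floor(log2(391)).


391 / 2 = 195
195 / 2 = 97
97 / 2 = 48
48 / 2 = 24
24 / 2 = 12
12 / 2 = 6
6 / 2 = 3
3 / 2 = 1
Reached 1 after 8 halvings

8


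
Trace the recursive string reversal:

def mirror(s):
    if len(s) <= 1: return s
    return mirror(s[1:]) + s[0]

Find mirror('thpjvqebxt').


mirror('thpjvqebxt') = mirror('hpjvqebxt') + 't'
mirror('hpjvqebxt') = mirror('pjvqebxt') + 'h'
mirror('pjvqebxt') = mirror('jvqebxt') + 'p'
mirror('jvqebxt') = mirror('vqebxt') + 'j'
mirror('vqebxt') = mirror('qebxt') + 'v'
mirror('qebxt') = mirror('ebxt') + 'q'
mirror('ebxt') = mirror('bxt') + 'e'
mirror('bxt') = mirror('xt') + 'b'
mirror('xt') = mirror('t') + 'x'
mirror('t') = 't'  (base case)
Concatenating: 't' + 'x' + 'b' + 'e' + 'q' + 'v' + 'j' + 'p' + 'h' + 't' = 'txbeqvjpht'

txbeqvjpht


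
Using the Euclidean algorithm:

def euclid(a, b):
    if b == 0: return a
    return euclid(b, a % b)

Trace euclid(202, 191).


euclid(202, 191) = euclid(191, 11)
euclid(191, 11) = euclid(11, 4)
euclid(11, 4) = euclid(4, 3)
euclid(4, 3) = euclid(3, 1)
euclid(3, 1) = euclid(1, 0)
euclid(1, 0) = 1  (base case)

1


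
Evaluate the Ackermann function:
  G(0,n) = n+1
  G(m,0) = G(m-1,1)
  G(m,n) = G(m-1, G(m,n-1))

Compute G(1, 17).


G(1, 17) = G(0, G(1, 16))
  G(1, 16) = G(0, G(1, 15))
    G(1, 15) = G(0, G(1, 14))
      G(1, 14) = G(0, G(1, 13))
        G(1, 13) = G(0, G(1, 12))
          G(1, 12) = G(0, G(1, 11))
          G(1, 11) = G(0, G(1, 10))
          G(1, 10) = G(0, G(1, 9))
          G(1, 9) = G(0, G(1, 8))
          G(1, 8) = G(0, G(1, 7))
          G(1, 7) = G(0, G(1, 6))
          G(1, 6) = G(0, G(1, 5))
          G(1, 5) = G(0, G(1, 4))
          G(1, 4) = G(0, G(1, 3))
          G(1, 3) = G(0, G(1, 2))
          G(1, 2) = G(0, G(1, 1))
          G(1, 1) = G(0, G(1, 0))
          G(1, 0) = G(0, 1)
          G(0, 1) = 2
            = G(0, 2)
          G(0, 2) = 3
            = G(0, 3)
          G(0, 3) = 4
            = G(0, 4)
          G(0, 4) = 5
... (trace truncated)
Result: G(1, 17) = 19

19


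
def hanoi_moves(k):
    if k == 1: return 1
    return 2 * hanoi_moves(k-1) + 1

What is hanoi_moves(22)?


hanoi_moves(22) = 2 * hanoi_moves(21) + 1
hanoi_moves(21) = 2 * hanoi_moves(20) + 1
hanoi_moves(20) = 2 * hanoi_moves(19) + 1
hanoi_moves(19) = 2 * hanoi_moves(18) + 1
hanoi_moves(18) = 2 * hanoi_moves(17) + 1
hanoi_moves(17) = 2 * hanoi_moves(16) + 1
hanoi_moves(16) = 2 * hanoi_moves(15) + 1
hanoi_moves(15) = 2 * hanoi_moves(14) + 1
hanoi_moves(14) = 2 * hanoi_moves(13) + 1
hanoi_moves(13) = 2 * hanoi_moves(12) + 1
hanoi_moves(12) = 2 * hanoi_moves(11) + 1
hanoi_moves(11) = 2 * hanoi_moves(10) + 1
hanoi_moves(10) = 2 * hanoi_moves(9) + 1
hanoi_moves(9) = 2 * hanoi_moves(8) + 1
hanoi_moves(8) = 2 * hanoi_moves(7) + 1
hanoi_moves(7) = 2 * hanoi_moves(6) + 1
hanoi_moves(6) = 2 * hanoi_moves(5) + 1
hanoi_moves(5) = 2 * hanoi_moves(4) + 1
hanoi_moves(4) = 2 * hanoi_moves(3) + 1
hanoi_moves(3) = 2 * hanoi_moves(2) + 1
hanoi_moves(2) = 2 * hanoi_moves(1) + 1
hanoi_moves(1) = 1  (base case)
hanoi_moves(2) = 2 * 1 + 1 = 3
hanoi_moves(3) = 2 * 3 + 1 = 7
hanoi_moves(4) = 2 * 7 + 1 = 15
hanoi_moves(5) = 2 * 15 + 1 = 31
hanoi_moves(6) = 2 * 31 + 1 = 63
hanoi_moves(7) = 2 * 63 + 1 = 127
hanoi_moves(8) = 2 * 127 + 1 = 255
hanoi_moves(9) = 2 * 255 + 1 = 511
hanoi_moves(10) = 2 * 511 + 1 = 1023
hanoi_moves(11) = 2 * 1023 + 1 = 2047
hanoi_moves(12) = 2 * 2047 + 1 = 4095
hanoi_moves(13) = 2 * 4095 + 1 = 8191
hanoi_moves(14) = 2 * 8191 + 1 = 16383
hanoi_moves(15) = 2 * 16383 + 1 = 32767
hanoi_moves(16) = 2 * 32767 + 1 = 65535
hanoi_moves(17) = 2 * 65535 + 1 = 131071
hanoi_moves(18) = 2 * 131071 + 1 = 262143
hanoi_moves(19) = 2 * 262143 + 1 = 524287
hanoi_moves(20) = 2 * 524287 + 1 = 1048575
hanoi_moves(21) = 2 * 1048575 + 1 = 2097151
hanoi_moves(22) = 2 * 2097151 + 1 = 4194303

4194303


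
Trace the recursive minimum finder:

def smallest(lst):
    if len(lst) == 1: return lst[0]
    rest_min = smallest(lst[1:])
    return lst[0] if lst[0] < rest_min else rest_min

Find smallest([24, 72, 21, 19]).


smallest([24, 72, 21, 19]): compare 24 with smallest([72, 21, 19])
smallest([72, 21, 19]): compare 72 with smallest([21, 19])
smallest([21, 19]): compare 21 with smallest([19])
smallest([19]) = 19  (base case)
Compare 21 with 19 -> 19
Compare 72 with 19 -> 19
Compare 24 with 19 -> 19

19


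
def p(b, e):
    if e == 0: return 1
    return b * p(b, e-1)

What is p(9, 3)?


p(9, 3)
= 9 * p(9, 2)
= 9 * 9 * p(9, 1)
= 9 * 9 * 9 * p(9, 0)
= 9 * 9 * 9 * 1
= 729

729


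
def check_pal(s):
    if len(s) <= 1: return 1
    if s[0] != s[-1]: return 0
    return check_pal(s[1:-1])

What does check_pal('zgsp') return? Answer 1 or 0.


check_pal('zgsp'): s[0]='z' != s[-1]='p' -> return 0
Result: 0 (not a palindrome)

0


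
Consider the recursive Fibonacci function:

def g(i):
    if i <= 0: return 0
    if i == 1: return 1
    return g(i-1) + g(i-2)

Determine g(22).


Computing g(22) bottom-up:
g(0) = 0
g(1) = 1
g(2) = g(1) + g(0) = 1 + 0 = 1
g(3) = g(2) + g(1) = 1 + 1 = 2
g(4) = g(3) + g(2) = 2 + 1 = 3
g(5) = g(4) + g(3) = 3 + 2 = 5
g(6) = g(5) + g(4) = 5 + 3 = 8
g(7) = g(6) + g(5) = 8 + 5 = 13
g(8) = g(7) + g(6) = 13 + 8 = 21
g(9) = g(8) + g(7) = 21 + 13 = 34
g(10) = g(9) + g(8) = 34 + 21 = 55
g(11) = g(10) + g(9) = 55 + 34 = 89
g(12) = g(11) + g(10) = 89 + 55 = 144
g(13) = g(12) + g(11) = 144 + 89 = 233
g(14) = g(13) + g(12) = 233 + 144 = 377
g(15) = g(14) + g(13) = 377 + 233 = 610
g(16) = g(15) + g(14) = 610 + 377 = 987
g(17) = g(16) + g(15) = 987 + 610 = 1597
g(18) = g(17) + g(16) = 1597 + 987 = 2584
g(19) = g(18) + g(17) = 2584 + 1597 = 4181
g(20) = g(19) + g(18) = 4181 + 2584 = 6765
g(21) = g(20) + g(19) = 6765 + 4181 = 10946
g(22) = g(21) + g(20) = 10946 + 6765 = 17711

17711


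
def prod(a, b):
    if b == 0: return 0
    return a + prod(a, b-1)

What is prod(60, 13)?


prod(60, 13) = 60 + prod(60, 12)
prod(60, 12) = 60 + prod(60, 11)
prod(60, 11) = 60 + prod(60, 10)
prod(60, 10) = 60 + prod(60, 9)
prod(60, 9) = 60 + prod(60, 8)
prod(60, 8) = 60 + prod(60, 7)
prod(60, 7) = 60 + prod(60, 6)
prod(60, 6) = 60 + prod(60, 5)
prod(60, 5) = 60 + prod(60, 4)
prod(60, 4) = 60 + prod(60, 3)
prod(60, 3) = 60 + prod(60, 2)
prod(60, 2) = 60 + prod(60, 1)
prod(60, 1) = 60 + prod(60, 0)
prod(60, 0) = 0  (base case)
Total: 60 + 60 + 60 + 60 + 60 + 60 + 60 + 60 + 60 + 60 + 60 + 60 + 60 + 0 = 780

780


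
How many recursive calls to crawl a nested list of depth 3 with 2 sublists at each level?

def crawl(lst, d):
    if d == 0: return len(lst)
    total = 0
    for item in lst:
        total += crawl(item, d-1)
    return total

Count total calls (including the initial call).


At depth 0 (root): 1 call
At depth 1: each of 1 parents calls crawl on 2 children = 2 calls
At depth 2: each of 2 parents calls crawl on 2 children = 4 calls
At depth 3: each of 4 parents calls crawl on 2 children = 8 calls
Total: 1 + 2 + 4 + 8 = 15

15


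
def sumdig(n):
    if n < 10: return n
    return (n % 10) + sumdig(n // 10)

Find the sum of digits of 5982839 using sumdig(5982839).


sumdig(5982839) = 9 + sumdig(598283)
sumdig(598283) = 3 + sumdig(59828)
sumdig(59828) = 8 + sumdig(5982)
sumdig(5982) = 2 + sumdig(598)
sumdig(598) = 8 + sumdig(59)
sumdig(59) = 9 + sumdig(5)
sumdig(5) = 5  (base case)
Total: 9 + 3 + 8 + 2 + 8 + 9 + 5 = 44

44


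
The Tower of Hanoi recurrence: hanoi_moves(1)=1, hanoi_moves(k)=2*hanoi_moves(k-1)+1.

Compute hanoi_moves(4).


hanoi_moves(4) = 2 * hanoi_moves(3) + 1
hanoi_moves(3) = 2 * hanoi_moves(2) + 1
hanoi_moves(2) = 2 * hanoi_moves(1) + 1
hanoi_moves(1) = 1  (base case)
hanoi_moves(2) = 2 * 1 + 1 = 3
hanoi_moves(3) = 2 * 3 + 1 = 7
hanoi_moves(4) = 2 * 7 + 1 = 15

15


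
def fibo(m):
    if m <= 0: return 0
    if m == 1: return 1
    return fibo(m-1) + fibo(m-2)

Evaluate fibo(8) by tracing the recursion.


Computing fibo(8) bottom-up:
fibo(0) = 0
fibo(1) = 1
fibo(2) = fibo(1) + fibo(0) = 1 + 0 = 1
fibo(3) = fibo(2) + fibo(1) = 1 + 1 = 2
fibo(4) = fibo(3) + fibo(2) = 2 + 1 = 3
fibo(5) = fibo(4) + fibo(3) = 3 + 2 = 5
fibo(6) = fibo(5) + fibo(4) = 5 + 3 = 8
fibo(7) = fibo(6) + fibo(5) = 8 + 5 = 13
fibo(8) = fibo(7) + fibo(6) = 13 + 8 = 21

21


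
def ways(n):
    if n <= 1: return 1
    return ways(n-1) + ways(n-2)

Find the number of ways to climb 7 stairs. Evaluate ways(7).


Building up from base cases:
ways(0) = 1
ways(1) = 1
ways(2) = ways(1) + ways(0) = 1 + 1 = 2
ways(3) = ways(2) + ways(1) = 2 + 1 = 3
ways(4) = ways(3) + ways(2) = 3 + 2 = 5
ways(5) = ways(4) + ways(3) = 5 + 3 = 8
ways(6) = ways(5) + ways(4) = 8 + 5 = 13
ways(7) = ways(6) + ways(5) = 13 + 8 = 21

21


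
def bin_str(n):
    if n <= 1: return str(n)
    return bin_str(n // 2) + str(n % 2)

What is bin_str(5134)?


bin_str(5134) = bin_str(2567) + '0'
bin_str(2567) = bin_str(1283) + '1'
bin_str(1283) = bin_str(641) + '1'
bin_str(641) = bin_str(320) + '1'
bin_str(320) = bin_str(160) + '0'
bin_str(160) = bin_str(80) + '0'
bin_str(80) = bin_str(40) + '0'
bin_str(40) = bin_str(20) + '0'
bin_str(20) = bin_str(10) + '0'
bin_str(10) = bin_str(5) + '0'
bin_str(5) = bin_str(2) + '1'
bin_str(2) = bin_str(1) + '0'
bin_str(1) = '1'  (base case)
Concatenating: '1' + '0' + '1' + '0' + '0' + '0' + '0' + '0' + '0' + '1' + '1' + '1' + '0' = '1010000001110'

1010000001110


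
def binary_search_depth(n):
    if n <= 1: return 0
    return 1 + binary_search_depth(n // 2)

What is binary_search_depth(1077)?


1077 / 2 = 538
538 / 2 = 269
269 / 2 = 134
134 / 2 = 67
67 / 2 = 33
33 / 2 = 16
16 / 2 = 8
8 / 2 = 4
4 / 2 = 2
2 / 2 = 1
Reached 1 after 10 halvings

10


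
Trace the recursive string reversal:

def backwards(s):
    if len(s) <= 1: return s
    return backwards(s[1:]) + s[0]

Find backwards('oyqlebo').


backwards('oyqlebo') = backwards('yqlebo') + 'o'
backwards('yqlebo') = backwards('qlebo') + 'y'
backwards('qlebo') = backwards('lebo') + 'q'
backwards('lebo') = backwards('ebo') + 'l'
backwards('ebo') = backwards('bo') + 'e'
backwards('bo') = backwards('o') + 'b'
backwards('o') = 'o'  (base case)
Concatenating: 'o' + 'b' + 'e' + 'l' + 'q' + 'y' + 'o' = 'obelqyo'

obelqyo


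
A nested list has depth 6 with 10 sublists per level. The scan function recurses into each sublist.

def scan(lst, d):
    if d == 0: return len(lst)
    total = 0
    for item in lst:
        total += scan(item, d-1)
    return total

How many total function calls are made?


At depth 0 (root): 1 call
At depth 1: each of 1 parents calls scan on 10 children = 10 calls
At depth 2: each of 10 parents calls scan on 10 children = 100 calls
At depth 3: each of 100 parents calls scan on 10 children = 1000 calls
At depth 4: each of 1000 parents calls scan on 10 children = 10000 calls
At depth 5: each of 10000 parents calls scan on 10 children = 100000 calls
At depth 6: each of 100000 parents calls scan on 10 children = 1000000 calls
Total: 1 + 10 + 100 + 1000 + 10000 + 100000 + 1000000 = 1111111

1111111


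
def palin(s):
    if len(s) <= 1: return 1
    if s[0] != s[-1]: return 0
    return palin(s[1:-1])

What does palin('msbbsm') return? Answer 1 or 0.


palin('msbbsm'): s[0]='m' == s[-1]='m' -> check palin('sbbs')
palin('sbbs'): s[0]='s' == s[-1]='s' -> check palin('bb')
palin('bb'): s[0]='b' == s[-1]='b' -> check palin('')
palin(''): len <= 1 -> return 1  (base case)
Result: 1 (palindrome)

1


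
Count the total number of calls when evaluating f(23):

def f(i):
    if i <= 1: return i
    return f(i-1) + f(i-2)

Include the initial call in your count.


Let C(n) = total calls for f(n)
C(0) = 1, C(1) = 1
C(2) = 1 + C(1) + C(0) = 1 + 1 + 1 = 3
C(3) = 1 + C(2) + C(1) = 1 + 3 + 1 = 5
C(4) = 1 + C(3) + C(2) = 1 + 5 + 3 = 9
C(5) = 1 + C(4) + C(3) = 1 + 9 + 5 = 15
C(6) = 1 + C(5) + C(4) = 1 + 15 + 9 = 25
C(7) = 1 + C(6) + C(5) = 1 + 25 + 15 = 41
C(8) = 1 + C(7) + C(6) = 1 + 41 + 25 = 67
C(9) = 1 + C(8) + C(7) = 1 + 67 + 41 = 109
C(10) = 1 + C(9) + C(8) = 1 + 109 + 67 = 177
C(11) = 1 + C(10) + C(9) = 1 + 177 + 109 = 287
C(12) = 1 + C(11) + C(10) = 1 + 287 + 177 = 465
C(13) = 1 + C(12) + C(11) = 1 + 465 + 287 = 753
C(14) = 1 + C(13) + C(12) = 1 + 753 + 465 = 1219
C(15) = 1 + C(14) + C(13) = 1 + 1219 + 753 = 1973
C(16) = 1 + C(15) + C(14) = 1 + 1973 + 1219 = 3193
C(17) = 1 + C(16) + C(15) = 1 + 3193 + 1973 = 5167
C(18) = 1 + C(17) + C(16) = 1 + 5167 + 3193 = 8361
C(19) = 1 + C(18) + C(17) = 1 + 8361 + 5167 = 13529
C(20) = 1 + C(19) + C(18) = 1 + 13529 + 8361 = 21891
C(21) = 1 + C(20) + C(19) = 1 + 21891 + 13529 = 35421
C(22) = 1 + C(21) + C(20) = 1 + 35421 + 21891 = 57313
C(23) = 1 + C(22) + C(21) = 1 + 57313 + 35421 = 92735

92735


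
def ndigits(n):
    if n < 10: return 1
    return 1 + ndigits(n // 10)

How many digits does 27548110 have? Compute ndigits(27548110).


ndigits(27548110) = 1 + ndigits(2754811)
ndigits(2754811) = 1 + ndigits(275481)
ndigits(275481) = 1 + ndigits(27548)
ndigits(27548) = 1 + ndigits(2754)
ndigits(2754) = 1 + ndigits(275)
ndigits(275) = 1 + ndigits(27)
ndigits(27) = 1 + ndigits(2)
ndigits(2) = 1  (base case: 2 < 10)
Unwinding: 1 + 1 + 1 + 1 + 1 + 1 + 1 + 1 = 8

8


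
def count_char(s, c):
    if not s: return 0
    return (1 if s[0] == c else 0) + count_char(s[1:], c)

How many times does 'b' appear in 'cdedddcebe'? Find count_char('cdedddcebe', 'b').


s[0]='c' != 'b' -> 0
s[0]='d' != 'b' -> 0
s[0]='e' != 'b' -> 0
s[0]='d' != 'b' -> 0
s[0]='d' != 'b' -> 0
s[0]='d' != 'b' -> 0
s[0]='c' != 'b' -> 0
s[0]='e' != 'b' -> 0
s[0]='b' == 'b' -> 1
s[0]='e' != 'b' -> 0
Sum: 0 + 0 + 0 + 0 + 0 + 0 + 0 + 0 + 1 + 0 = 1

1


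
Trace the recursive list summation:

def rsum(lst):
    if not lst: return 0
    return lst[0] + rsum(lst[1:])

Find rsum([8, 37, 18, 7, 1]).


rsum([8, 37, 18, 7, 1]) = 8 + rsum([37, 18, 7, 1])
rsum([37, 18, 7, 1]) = 37 + rsum([18, 7, 1])
rsum([18, 7, 1]) = 18 + rsum([7, 1])
rsum([7, 1]) = 7 + rsum([1])
rsum([1]) = 1 + rsum([])
rsum([]) = 0  (base case)
Total: 8 + 37 + 18 + 7 + 1 + 0 = 71

71


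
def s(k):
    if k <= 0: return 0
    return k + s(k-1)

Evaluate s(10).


s(10)
= 10 + 9 + 8 + 7 + 6 + 5 + 4 + 3 + 2 + 1 + s(0)
= 10 + 9 + 8 + 7 + 6 + 5 + 4 + 3 + 2 + 1 + 0
= 55

55


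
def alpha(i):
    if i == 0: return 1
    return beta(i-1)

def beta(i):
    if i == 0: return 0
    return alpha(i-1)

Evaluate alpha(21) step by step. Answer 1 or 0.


alpha(21) = beta(20)
beta(20) = alpha(19)
alpha(19) = beta(18)
beta(18) = alpha(17)
alpha(17) = beta(16)
beta(16) = alpha(15)
alpha(15) = beta(14)
beta(14) = alpha(13)
alpha(13) = beta(12)
beta(12) = alpha(11)
alpha(11) = beta(10)
beta(10) = alpha(9)
alpha(9) = beta(8)
beta(8) = alpha(7)
alpha(7) = beta(6)
beta(6) = alpha(5)
alpha(5) = beta(4)
beta(4) = alpha(3)
alpha(3) = beta(2)
beta(2) = alpha(1)
alpha(1) = beta(0)
beta(0) = 0  (base case)
Result: 0

0


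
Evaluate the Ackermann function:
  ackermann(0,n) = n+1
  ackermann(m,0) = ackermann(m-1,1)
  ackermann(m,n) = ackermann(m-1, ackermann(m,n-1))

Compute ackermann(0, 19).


ackermann(0, 19) = 20
Result: ackermann(0, 19) = 20

20


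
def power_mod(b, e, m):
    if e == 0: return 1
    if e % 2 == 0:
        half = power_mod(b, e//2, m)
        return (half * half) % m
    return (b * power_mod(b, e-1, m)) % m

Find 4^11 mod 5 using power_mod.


power_mod(4, 11, 5): e is odd, compute power_mod(4, 10, 5)
  power_mod(4, 10, 5): e is even, compute power_mod(4, 5, 5)
    power_mod(4, 5, 5): e is odd, compute power_mod(4, 4, 5)
      power_mod(4, 4, 5): e is even, compute power_mod(4, 2, 5)
        power_mod(4, 2, 5): e is even, compute power_mod(4, 1, 5)
          power_mod(4, 1, 5): e is odd, compute power_mod(4, 0, 5)
          power_mod(4, 0, 5) = 1
          (4 * 1) % 5 = 4
        half=4, (4*4) % 5 = 1
      half=1, (1*1) % 5 = 1
    (4 * 1) % 5 = 4
  half=4, (4*4) % 5 = 1
(4 * 1) % 5 = 4

4


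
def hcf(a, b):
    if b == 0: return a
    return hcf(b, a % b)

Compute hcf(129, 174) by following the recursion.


hcf(129, 174) = hcf(174, 129)
hcf(174, 129) = hcf(129, 45)
hcf(129, 45) = hcf(45, 39)
hcf(45, 39) = hcf(39, 6)
hcf(39, 6) = hcf(6, 3)
hcf(6, 3) = hcf(3, 0)
hcf(3, 0) = 3  (base case)

3


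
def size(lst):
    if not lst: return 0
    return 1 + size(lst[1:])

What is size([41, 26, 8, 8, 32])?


size([41, 26, 8, 8, 32]) = 1 + size([26, 8, 8, 32])
size([26, 8, 8, 32]) = 1 + size([8, 8, 32])
size([8, 8, 32]) = 1 + size([8, 32])
size([8, 32]) = 1 + size([32])
size([32]) = 1 + size([])
size([]) = 0  (base case)
Unwinding: 1 + 1 + 1 + 1 + 1 + 0 = 5

5


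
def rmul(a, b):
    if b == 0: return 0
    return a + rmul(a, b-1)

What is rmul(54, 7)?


rmul(54, 7) = 54 + rmul(54, 6)
rmul(54, 6) = 54 + rmul(54, 5)
rmul(54, 5) = 54 + rmul(54, 4)
rmul(54, 4) = 54 + rmul(54, 3)
rmul(54, 3) = 54 + rmul(54, 2)
rmul(54, 2) = 54 + rmul(54, 1)
rmul(54, 1) = 54 + rmul(54, 0)
rmul(54, 0) = 0  (base case)
Total: 54 + 54 + 54 + 54 + 54 + 54 + 54 + 0 = 378

378


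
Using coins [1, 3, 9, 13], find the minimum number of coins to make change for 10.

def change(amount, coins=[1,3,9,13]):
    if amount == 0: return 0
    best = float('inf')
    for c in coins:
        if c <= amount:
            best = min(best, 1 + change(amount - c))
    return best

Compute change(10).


Building up with DP:
change(0) = 0
change(1) = min(1+change(0)=1+0=1) = 1
change(2) = min(1+change(1)=1+1=2) = 2
change(3) = min(1+change(2)=1+2=3, 1+change(0)=1+0=1) = 1
change(4) = min(1+change(3)=1+1=2, 1+change(1)=1+1=2) = 2
change(5) = min(1+change(4)=1+2=3, 1+change(2)=1+2=3) = 3
change(6) = min(1+change(5)=1+3=4, 1+change(3)=1+1=2) = 2
change(7) = min(1+change(6)=1+2=3, 1+change(4)=1+2=3) = 3
change(8) = min(1+change(7)=1+3=4, 1+change(5)=1+3=4) = 4
change(9) = min(1+change(8)=1+4=5, 1+change(6)=1+2=3, 1+change(0)=1+0=1) = 1
change(10) = min(1+change(9)=1+1=2, 1+change(7)=1+3=4, 1+change(1)=1+1=2) = 2

2


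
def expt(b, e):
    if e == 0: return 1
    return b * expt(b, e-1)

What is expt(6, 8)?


expt(6, 8)
= 6 * expt(6, 7)
= 6 * 6 * expt(6, 6)
= 6 * 6 * 6 * expt(6, 5)
= 6 * 6 * 6 * 6 * expt(6, 4)
= 6 * 6 * 6 * 6 * 6 * expt(6, 3)
= 6 * 6 * 6 * 6 * 6 * 6 * expt(6, 2)
= 6 * 6 * 6 * 6 * 6 * 6 * 6 * expt(6, 1)
= 6 * 6 * 6 * 6 * 6 * 6 * 6 * 6 * expt(6, 0)
= 6 * 6 * 6 * 6 * 6 * 6 * 6 * 6 * 1
= 1679616

1679616


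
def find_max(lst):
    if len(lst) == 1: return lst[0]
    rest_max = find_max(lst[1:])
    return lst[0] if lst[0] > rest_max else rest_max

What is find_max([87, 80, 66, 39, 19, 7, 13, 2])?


find_max([87, 80, 66, 39, 19, 7, 13, 2]): compare 87 with find_max([80, 66, 39, 19, 7, 13, 2])
find_max([80, 66, 39, 19, 7, 13, 2]): compare 80 with find_max([66, 39, 19, 7, 13, 2])
find_max([66, 39, 19, 7, 13, 2]): compare 66 with find_max([39, 19, 7, 13, 2])
find_max([39, 19, 7, 13, 2]): compare 39 with find_max([19, 7, 13, 2])
find_max([19, 7, 13, 2]): compare 19 with find_max([7, 13, 2])
find_max([7, 13, 2]): compare 7 with find_max([13, 2])
find_max([13, 2]): compare 13 with find_max([2])
find_max([2]) = 2  (base case)
Compare 13 with 2 -> 13
Compare 7 with 13 -> 13
Compare 19 with 13 -> 19
Compare 39 with 19 -> 39
Compare 66 with 39 -> 66
Compare 80 with 66 -> 80
Compare 87 with 80 -> 87

87


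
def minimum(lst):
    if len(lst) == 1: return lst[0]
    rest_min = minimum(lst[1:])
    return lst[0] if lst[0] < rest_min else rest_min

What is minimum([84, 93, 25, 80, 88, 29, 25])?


minimum([84, 93, 25, 80, 88, 29, 25]): compare 84 with minimum([93, 25, 80, 88, 29, 25])
minimum([93, 25, 80, 88, 29, 25]): compare 93 with minimum([25, 80, 88, 29, 25])
minimum([25, 80, 88, 29, 25]): compare 25 with minimum([80, 88, 29, 25])
minimum([80, 88, 29, 25]): compare 80 with minimum([88, 29, 25])
minimum([88, 29, 25]): compare 88 with minimum([29, 25])
minimum([29, 25]): compare 29 with minimum([25])
minimum([25]) = 25  (base case)
Compare 29 with 25 -> 25
Compare 88 with 25 -> 25
Compare 80 with 25 -> 25
Compare 25 with 25 -> 25
Compare 93 with 25 -> 25
Compare 84 with 25 -> 25

25


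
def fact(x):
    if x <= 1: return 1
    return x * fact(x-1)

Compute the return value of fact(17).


fact(17)
= 17 * fact(16)
= 17 * 16 * fact(15)
= 17 * 16 * 15 * fact(14)
= 17 * 16 * 15 * 14 * fact(13)
= 17 * 16 * 15 * 14 * 13 * fact(12)
= 17 * 16 * 15 * 14 * 13 * 12 * fact(11)
= 17 * 16 * 15 * 14 * 13 * 12 * 11 * fact(10)
= 17 * 16 * 15 * 14 * 13 * 12 * 11 * 10 * fact(9)
= 17 * 16 * 15 * 14 * 13 * 12 * 11 * 10 * 9 * fact(8)
= 17 * 16 * 15 * 14 * 13 * 12 * 11 * 10 * 9 * 8 * fact(7)
= 17 * 16 * 15 * 14 * 13 * 12 * 11 * 10 * 9 * 8 * 7 * fact(6)
= 17 * 16 * 15 * 14 * 13 * 12 * 11 * 10 * 9 * 8 * 7 * 6 * fact(5)
= 17 * 16 * 15 * 14 * 13 * 12 * 11 * 10 * 9 * 8 * 7 * 6 * 5 * fact(4)
= 17 * 16 * 15 * 14 * 13 * 12 * 11 * 10 * 9 * 8 * 7 * 6 * 5 * 4 * fact(3)
= 17 * 16 * 15 * 14 * 13 * 12 * 11 * 10 * 9 * 8 * 7 * 6 * 5 * 4 * 3 * fact(2)
= 17 * 16 * 15 * 14 * 13 * 12 * 11 * 10 * 9 * 8 * 7 * 6 * 5 * 4 * 3 * 2 * fact(1)
= 17 * 16 * 15 * 14 * 13 * 12 * 11 * 10 * 9 * 8 * 7 * 6 * 5 * 4 * 3 * 2 * 1
= 355687428096000

355687428096000


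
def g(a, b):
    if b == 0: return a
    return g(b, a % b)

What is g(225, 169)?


g(225, 169) = g(169, 56)
g(169, 56) = g(56, 1)
g(56, 1) = g(1, 0)
g(1, 0) = 1  (base case)

1


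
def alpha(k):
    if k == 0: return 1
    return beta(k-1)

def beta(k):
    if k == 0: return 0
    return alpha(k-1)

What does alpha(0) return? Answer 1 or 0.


alpha(0) = 1  (base case)
Result: 1

1


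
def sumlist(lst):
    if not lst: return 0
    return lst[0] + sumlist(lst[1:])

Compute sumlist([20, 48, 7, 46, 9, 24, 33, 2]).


sumlist([20, 48, 7, 46, 9, 24, 33, 2]) = 20 + sumlist([48, 7, 46, 9, 24, 33, 2])
sumlist([48, 7, 46, 9, 24, 33, 2]) = 48 + sumlist([7, 46, 9, 24, 33, 2])
sumlist([7, 46, 9, 24, 33, 2]) = 7 + sumlist([46, 9, 24, 33, 2])
sumlist([46, 9, 24, 33, 2]) = 46 + sumlist([9, 24, 33, 2])
sumlist([9, 24, 33, 2]) = 9 + sumlist([24, 33, 2])
sumlist([24, 33, 2]) = 24 + sumlist([33, 2])
sumlist([33, 2]) = 33 + sumlist([2])
sumlist([2]) = 2 + sumlist([])
sumlist([]) = 0  (base case)
Total: 20 + 48 + 7 + 46 + 9 + 24 + 33 + 2 + 0 = 189

189


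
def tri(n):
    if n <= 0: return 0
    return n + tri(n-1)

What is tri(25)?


tri(25)
= 25 + 24 + 23 + 22 + 21 + 20 + 19 + 18 + 17 + 16 + 15 + 14 + 13 + 12 + 11 + 10 + 9 + 8 + 7 + 6 + 5 + 4 + 3 + 2 + 1 + tri(0)
= 25 + 24 + 23 + 22 + 21 + 20 + 19 + 18 + 17 + 16 + 15 + 14 + 13 + 12 + 11 + 10 + 9 + 8 + 7 + 6 + 5 + 4 + 3 + 2 + 1 + 0
= 325

325


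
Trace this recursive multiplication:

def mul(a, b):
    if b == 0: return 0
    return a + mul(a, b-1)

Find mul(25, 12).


mul(25, 12) = 25 + mul(25, 11)
mul(25, 11) = 25 + mul(25, 10)
mul(25, 10) = 25 + mul(25, 9)
mul(25, 9) = 25 + mul(25, 8)
mul(25, 8) = 25 + mul(25, 7)
mul(25, 7) = 25 + mul(25, 6)
mul(25, 6) = 25 + mul(25, 5)
mul(25, 5) = 25 + mul(25, 4)
mul(25, 4) = 25 + mul(25, 3)
mul(25, 3) = 25 + mul(25, 2)
mul(25, 2) = 25 + mul(25, 1)
mul(25, 1) = 25 + mul(25, 0)
mul(25, 0) = 0  (base case)
Total: 25 + 25 + 25 + 25 + 25 + 25 + 25 + 25 + 25 + 25 + 25 + 25 + 0 = 300

300


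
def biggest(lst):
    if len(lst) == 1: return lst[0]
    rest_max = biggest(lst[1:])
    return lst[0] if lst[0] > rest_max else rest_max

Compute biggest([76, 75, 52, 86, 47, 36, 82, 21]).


biggest([76, 75, 52, 86, 47, 36, 82, 21]): compare 76 with biggest([75, 52, 86, 47, 36, 82, 21])
biggest([75, 52, 86, 47, 36, 82, 21]): compare 75 with biggest([52, 86, 47, 36, 82, 21])
biggest([52, 86, 47, 36, 82, 21]): compare 52 with biggest([86, 47, 36, 82, 21])
biggest([86, 47, 36, 82, 21]): compare 86 with biggest([47, 36, 82, 21])
biggest([47, 36, 82, 21]): compare 47 with biggest([36, 82, 21])
biggest([36, 82, 21]): compare 36 with biggest([82, 21])
biggest([82, 21]): compare 82 with biggest([21])
biggest([21]) = 21  (base case)
Compare 82 with 21 -> 82
Compare 36 with 82 -> 82
Compare 47 with 82 -> 82
Compare 86 with 82 -> 86
Compare 52 with 86 -> 86
Compare 75 with 86 -> 86
Compare 76 with 86 -> 86

86


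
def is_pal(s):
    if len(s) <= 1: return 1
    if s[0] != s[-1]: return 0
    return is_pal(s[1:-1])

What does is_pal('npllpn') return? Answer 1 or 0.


is_pal('npllpn'): s[0]='n' == s[-1]='n' -> check is_pal('pllp')
is_pal('pllp'): s[0]='p' == s[-1]='p' -> check is_pal('ll')
is_pal('ll'): s[0]='l' == s[-1]='l' -> check is_pal('')
is_pal(''): len <= 1 -> return 1  (base case)
Result: 1 (palindrome)

1


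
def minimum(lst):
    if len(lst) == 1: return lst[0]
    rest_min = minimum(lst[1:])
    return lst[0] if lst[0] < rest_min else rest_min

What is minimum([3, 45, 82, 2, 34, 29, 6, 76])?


minimum([3, 45, 82, 2, 34, 29, 6, 76]): compare 3 with minimum([45, 82, 2, 34, 29, 6, 76])
minimum([45, 82, 2, 34, 29, 6, 76]): compare 45 with minimum([82, 2, 34, 29, 6, 76])
minimum([82, 2, 34, 29, 6, 76]): compare 82 with minimum([2, 34, 29, 6, 76])
minimum([2, 34, 29, 6, 76]): compare 2 with minimum([34, 29, 6, 76])
minimum([34, 29, 6, 76]): compare 34 with minimum([29, 6, 76])
minimum([29, 6, 76]): compare 29 with minimum([6, 76])
minimum([6, 76]): compare 6 with minimum([76])
minimum([76]) = 76  (base case)
Compare 6 with 76 -> 6
Compare 29 with 6 -> 6
Compare 34 with 6 -> 6
Compare 2 with 6 -> 2
Compare 82 with 2 -> 2
Compare 45 with 2 -> 2
Compare 3 with 2 -> 2

2
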